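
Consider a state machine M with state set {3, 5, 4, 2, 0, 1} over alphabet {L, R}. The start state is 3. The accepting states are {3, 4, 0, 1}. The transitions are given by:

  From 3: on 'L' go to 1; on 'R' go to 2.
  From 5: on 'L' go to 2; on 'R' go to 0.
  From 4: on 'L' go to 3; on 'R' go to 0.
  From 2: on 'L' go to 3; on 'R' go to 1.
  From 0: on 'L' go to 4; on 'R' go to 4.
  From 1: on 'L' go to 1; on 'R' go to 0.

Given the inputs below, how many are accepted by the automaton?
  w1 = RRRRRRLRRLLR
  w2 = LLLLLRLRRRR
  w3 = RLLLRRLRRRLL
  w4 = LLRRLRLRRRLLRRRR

w1:
  start at 3
  read 'R': 3 → 2
  read 'R': 2 → 1
  read 'R': 1 → 0
  read 'R': 0 → 4
  read 'R': 4 → 0
  read 'R': 0 → 4
  read 'L': 4 → 3
  read 'R': 3 → 2
  read 'R': 2 → 1
  read 'L': 1 → 1
  read 'L': 1 → 1
  read 'R': 1 → 0
  end 0, accepted
w2:
  start at 3
  read 'L': 3 → 1
  read 'L': 1 → 1
  read 'L': 1 → 1
  read 'L': 1 → 1
  read 'L': 1 → 1
  read 'R': 1 → 0
  read 'L': 0 → 4
  read 'R': 4 → 0
  read 'R': 0 → 4
  read 'R': 4 → 0
  read 'R': 0 → 4
  end 4, accepted
w3:
  start at 3
  read 'R': 3 → 2
  read 'L': 2 → 3
  read 'L': 3 → 1
  read 'L': 1 → 1
  read 'R': 1 → 0
  read 'R': 0 → 4
  read 'L': 4 → 3
  read 'R': 3 → 2
  read 'R': 2 → 1
  read 'R': 1 → 0
  read 'L': 0 → 4
  read 'L': 4 → 3
  end 3, accepted
w4:
  start at 3
  read 'L': 3 → 1
  read 'L': 1 → 1
  read 'R': 1 → 0
  read 'R': 0 → 4
  read 'L': 4 → 3
  read 'R': 3 → 2
  read 'L': 2 → 3
  read 'R': 3 → 2
  read 'R': 2 → 1
  read 'R': 1 → 0
  read 'L': 0 → 4
  read 'L': 4 → 3
  read 'R': 3 → 2
  read 'R': 2 → 1
  read 'R': 1 → 0
  read 'R': 0 → 4
  end 4, accepted

4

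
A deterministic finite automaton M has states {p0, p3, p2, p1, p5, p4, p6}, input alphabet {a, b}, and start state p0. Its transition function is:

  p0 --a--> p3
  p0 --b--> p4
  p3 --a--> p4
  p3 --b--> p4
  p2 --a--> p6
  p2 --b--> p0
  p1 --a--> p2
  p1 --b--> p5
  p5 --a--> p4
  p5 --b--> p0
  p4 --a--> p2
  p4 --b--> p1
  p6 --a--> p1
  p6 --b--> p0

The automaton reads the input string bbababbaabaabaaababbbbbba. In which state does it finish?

p4

start at p0
read 'b': p0 → p4
read 'b': p4 → p1
read 'a': p1 → p2
read 'b': p2 → p0
read 'a': p0 → p3
read 'b': p3 → p4
read 'b': p4 → p1
read 'a': p1 → p2
read 'a': p2 → p6
read 'b': p6 → p0
read 'a': p0 → p3
read 'a': p3 → p4
read 'b': p4 → p1
read 'a': p1 → p2
read 'a': p2 → p6
read 'a': p6 → p1
read 'b': p1 → p5
read 'a': p5 → p4
read 'b': p4 → p1
read 'b': p1 → p5
read 'b': p5 → p0
read 'b': p0 → p4
read 'b': p4 → p1
read 'b': p1 → p5
read 'a': p5 → p4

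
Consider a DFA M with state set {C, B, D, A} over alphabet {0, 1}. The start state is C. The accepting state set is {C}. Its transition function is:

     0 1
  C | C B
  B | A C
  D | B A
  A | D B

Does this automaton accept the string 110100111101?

C → B → C → C → B → A → D → A → B → C → B → A → B
End state B is not accepting.

No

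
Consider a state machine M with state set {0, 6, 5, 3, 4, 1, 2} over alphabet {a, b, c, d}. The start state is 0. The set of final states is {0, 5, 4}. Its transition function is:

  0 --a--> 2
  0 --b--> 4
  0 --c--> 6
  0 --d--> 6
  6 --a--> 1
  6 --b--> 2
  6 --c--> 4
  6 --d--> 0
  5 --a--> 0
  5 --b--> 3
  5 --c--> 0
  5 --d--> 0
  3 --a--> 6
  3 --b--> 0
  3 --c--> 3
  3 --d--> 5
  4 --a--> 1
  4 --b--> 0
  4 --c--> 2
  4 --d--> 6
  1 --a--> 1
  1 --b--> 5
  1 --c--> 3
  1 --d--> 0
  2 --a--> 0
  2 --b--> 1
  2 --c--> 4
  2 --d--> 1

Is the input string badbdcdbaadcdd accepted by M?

Trace: 0 -b-> 4 -a-> 1 -d-> 0 -b-> 4 -d-> 6 -c-> 4 -d-> 6 -b-> 2 -a-> 0 -a-> 2 -d-> 1 -c-> 3 -d-> 5 -d-> 0
End state 0 is accepting.

Yes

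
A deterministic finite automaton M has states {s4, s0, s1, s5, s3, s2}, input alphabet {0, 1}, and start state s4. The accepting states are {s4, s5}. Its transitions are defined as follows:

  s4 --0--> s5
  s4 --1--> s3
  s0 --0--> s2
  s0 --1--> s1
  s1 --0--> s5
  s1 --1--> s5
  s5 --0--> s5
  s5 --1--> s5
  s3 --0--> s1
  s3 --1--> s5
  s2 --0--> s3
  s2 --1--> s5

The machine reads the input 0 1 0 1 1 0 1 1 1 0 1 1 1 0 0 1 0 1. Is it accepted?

Yes

Trace: s4 -0-> s5 -1-> s5 -0-> s5 -1-> s5 -1-> s5 -0-> s5 -1-> s5 -1-> s5 -1-> s5 -0-> s5 -1-> s5 -1-> s5 -1-> s5 -0-> s5 -0-> s5 -1-> s5 -0-> s5 -1-> s5
End state s5 is accepting.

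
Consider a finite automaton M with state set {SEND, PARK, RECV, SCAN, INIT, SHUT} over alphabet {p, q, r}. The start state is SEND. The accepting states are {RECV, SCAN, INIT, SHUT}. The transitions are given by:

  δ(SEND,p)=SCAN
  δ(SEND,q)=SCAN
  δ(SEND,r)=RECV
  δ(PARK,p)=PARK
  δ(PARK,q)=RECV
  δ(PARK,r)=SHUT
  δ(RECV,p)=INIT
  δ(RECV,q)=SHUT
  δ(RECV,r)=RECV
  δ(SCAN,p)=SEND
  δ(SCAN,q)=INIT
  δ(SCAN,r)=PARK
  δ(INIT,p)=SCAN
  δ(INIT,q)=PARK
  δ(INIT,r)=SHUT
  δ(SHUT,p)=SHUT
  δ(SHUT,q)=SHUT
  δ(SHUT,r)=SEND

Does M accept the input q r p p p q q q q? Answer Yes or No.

Yes

start at SEND
read 'q': SEND → SCAN
read 'r': SCAN → PARK
read 'p': PARK → PARK
read 'p': PARK → PARK
read 'p': PARK → PARK
read 'q': PARK → RECV
read 'q': RECV → SHUT
read 'q': SHUT → SHUT
read 'q': SHUT → SHUT
End state SHUT is accepting.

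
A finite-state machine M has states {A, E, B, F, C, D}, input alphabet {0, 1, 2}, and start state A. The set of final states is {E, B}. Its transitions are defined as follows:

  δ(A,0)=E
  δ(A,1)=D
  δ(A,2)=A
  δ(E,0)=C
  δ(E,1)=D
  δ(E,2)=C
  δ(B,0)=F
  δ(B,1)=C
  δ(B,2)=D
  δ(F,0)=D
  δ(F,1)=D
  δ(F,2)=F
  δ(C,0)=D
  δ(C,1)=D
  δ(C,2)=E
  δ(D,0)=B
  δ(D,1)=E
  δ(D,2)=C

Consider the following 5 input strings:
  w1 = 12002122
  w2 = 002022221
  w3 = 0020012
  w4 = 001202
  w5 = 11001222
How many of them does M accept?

1

w1: Trace: A -1-> D -2-> C -0-> D -0-> B -2-> D -1-> E -2-> C -2-> E  → end E, accepted
w2: Trace: A -0-> E -0-> C -2-> E -0-> C -2-> E -2-> C -2-> E -2-> C -1-> D  → end D, rejected
w3: Trace: A -0-> E -0-> C -2-> E -0-> C -0-> D -1-> E -2-> C  → end C, rejected
w4: Trace: A -0-> E -0-> C -1-> D -2-> C -0-> D -2-> C  → end C, rejected
w5: Trace: A -1-> D -1-> E -0-> C -0-> D -1-> E -2-> C -2-> E -2-> C  → end C, rejected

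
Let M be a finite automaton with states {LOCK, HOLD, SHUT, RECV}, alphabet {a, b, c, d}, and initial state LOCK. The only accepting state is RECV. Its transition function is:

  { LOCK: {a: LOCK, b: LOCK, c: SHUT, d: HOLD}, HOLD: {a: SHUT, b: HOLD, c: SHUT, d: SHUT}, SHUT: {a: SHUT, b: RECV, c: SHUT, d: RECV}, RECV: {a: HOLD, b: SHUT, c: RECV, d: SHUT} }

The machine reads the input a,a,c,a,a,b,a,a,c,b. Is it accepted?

LOCK → LOCK → LOCK → SHUT → SHUT → SHUT → RECV → HOLD → SHUT → SHUT → RECV
End state RECV is accepting.

Yes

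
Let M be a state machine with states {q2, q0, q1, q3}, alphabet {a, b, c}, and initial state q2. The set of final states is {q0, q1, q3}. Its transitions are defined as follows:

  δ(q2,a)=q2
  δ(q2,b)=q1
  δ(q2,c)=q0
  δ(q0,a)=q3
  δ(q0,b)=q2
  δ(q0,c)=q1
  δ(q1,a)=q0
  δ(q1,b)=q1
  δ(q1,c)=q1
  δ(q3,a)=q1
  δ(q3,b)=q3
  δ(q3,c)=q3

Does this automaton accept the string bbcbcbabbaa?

q2 → q1 → q1 → q1 → q1 → q1 → q1 → q0 → q2 → q1 → q0 → q3
End state q3 is accepting.

Yes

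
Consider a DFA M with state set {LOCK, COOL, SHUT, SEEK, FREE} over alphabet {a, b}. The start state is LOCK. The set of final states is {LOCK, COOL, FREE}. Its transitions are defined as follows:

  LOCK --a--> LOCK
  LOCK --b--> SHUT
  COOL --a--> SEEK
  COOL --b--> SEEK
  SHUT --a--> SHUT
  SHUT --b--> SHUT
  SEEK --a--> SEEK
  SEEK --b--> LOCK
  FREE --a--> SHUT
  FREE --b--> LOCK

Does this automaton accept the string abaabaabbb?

start at LOCK
read 'a': LOCK → LOCK
read 'b': LOCK → SHUT
read 'a': SHUT → SHUT
read 'a': SHUT → SHUT
read 'b': SHUT → SHUT
read 'a': SHUT → SHUT
read 'a': SHUT → SHUT
read 'b': SHUT → SHUT
read 'b': SHUT → SHUT
read 'b': SHUT → SHUT
End state SHUT is not accepting.

No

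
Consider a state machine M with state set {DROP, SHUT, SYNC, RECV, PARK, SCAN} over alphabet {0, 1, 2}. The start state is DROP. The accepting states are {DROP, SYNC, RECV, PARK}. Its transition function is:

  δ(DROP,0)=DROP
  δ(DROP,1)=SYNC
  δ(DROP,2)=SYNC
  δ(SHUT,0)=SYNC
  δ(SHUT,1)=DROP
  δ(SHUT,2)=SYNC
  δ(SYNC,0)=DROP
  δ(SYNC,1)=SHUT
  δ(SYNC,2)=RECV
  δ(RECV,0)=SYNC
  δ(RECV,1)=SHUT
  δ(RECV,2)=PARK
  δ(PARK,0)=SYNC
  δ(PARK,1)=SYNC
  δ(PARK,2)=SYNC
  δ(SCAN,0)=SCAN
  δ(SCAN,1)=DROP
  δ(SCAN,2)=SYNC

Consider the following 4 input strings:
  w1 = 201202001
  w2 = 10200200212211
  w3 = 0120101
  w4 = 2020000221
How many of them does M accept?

2

w1: DROP → SYNC → DROP → SYNC → RECV → SYNC → RECV → SYNC → DROP → SYNC  → end SYNC, accepted
w2: DROP → SYNC → DROP → SYNC → DROP → DROP → SYNC → DROP → DROP → SYNC → SHUT → SYNC → RECV → SHUT → DROP  → end DROP, accepted
w3: DROP → DROP → SYNC → RECV → SYNC → SHUT → SYNC → SHUT  → end SHUT, rejected
w4: DROP → SYNC → DROP → SYNC → DROP → DROP → DROP → DROP → SYNC → RECV → SHUT  → end SHUT, rejected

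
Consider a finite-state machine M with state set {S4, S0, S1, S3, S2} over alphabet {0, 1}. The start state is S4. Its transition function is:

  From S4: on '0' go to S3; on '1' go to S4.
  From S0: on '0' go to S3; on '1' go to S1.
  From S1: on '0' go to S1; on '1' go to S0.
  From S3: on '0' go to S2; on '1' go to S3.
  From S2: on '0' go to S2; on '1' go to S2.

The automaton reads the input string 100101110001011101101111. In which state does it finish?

start at S4
read '1': S4 → S4
read '0': S4 → S3
read '0': S3 → S2
read '1': S2 → S2
read '0': S2 → S2
read '1': S2 → S2
read '1': S2 → S2
read '1': S2 → S2
read '0': S2 → S2
read '0': S2 → S2
read '0': S2 → S2
read '1': S2 → S2
read '0': S2 → S2
read '1': S2 → S2
read '1': S2 → S2
read '1': S2 → S2
read '0': S2 → S2
read '1': S2 → S2
read '1': S2 → S2
read '0': S2 → S2
read '1': S2 → S2
read '1': S2 → S2
read '1': S2 → S2
read '1': S2 → S2

S2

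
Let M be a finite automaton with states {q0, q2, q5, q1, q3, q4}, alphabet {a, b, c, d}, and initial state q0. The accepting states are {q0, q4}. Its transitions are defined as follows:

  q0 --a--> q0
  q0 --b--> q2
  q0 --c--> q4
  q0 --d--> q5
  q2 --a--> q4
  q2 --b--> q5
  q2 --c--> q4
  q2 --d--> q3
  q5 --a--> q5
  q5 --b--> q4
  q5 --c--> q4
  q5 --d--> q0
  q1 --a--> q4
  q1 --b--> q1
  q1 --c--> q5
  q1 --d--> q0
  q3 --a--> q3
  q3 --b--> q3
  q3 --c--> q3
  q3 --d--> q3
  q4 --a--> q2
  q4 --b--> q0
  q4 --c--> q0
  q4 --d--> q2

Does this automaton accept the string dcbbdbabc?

No

start at q0
read 'd': q0 → q5
read 'c': q5 → q4
read 'b': q4 → q0
read 'b': q0 → q2
read 'd': q2 → q3
read 'b': q3 → q3
read 'a': q3 → q3
read 'b': q3 → q3
read 'c': q3 → q3
End state q3 is not accepting.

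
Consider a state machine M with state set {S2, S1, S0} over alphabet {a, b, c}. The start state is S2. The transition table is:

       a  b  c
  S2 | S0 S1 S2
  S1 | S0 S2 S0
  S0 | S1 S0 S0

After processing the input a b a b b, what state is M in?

S1

start at S2
read 'a': S2 → S0
read 'b': S0 → S0
read 'a': S0 → S1
read 'b': S1 → S2
read 'b': S2 → S1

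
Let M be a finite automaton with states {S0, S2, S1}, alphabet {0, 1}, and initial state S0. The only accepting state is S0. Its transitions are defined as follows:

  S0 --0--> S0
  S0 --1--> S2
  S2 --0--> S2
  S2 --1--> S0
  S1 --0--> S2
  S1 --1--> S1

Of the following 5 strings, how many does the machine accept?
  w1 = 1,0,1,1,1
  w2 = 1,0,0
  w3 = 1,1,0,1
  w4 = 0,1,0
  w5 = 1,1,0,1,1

2

w1:
  start at S0
  read '1': S0 → S2
  read '0': S2 → S2
  read '1': S2 → S0
  read '1': S0 → S2
  read '1': S2 → S0
  end S0, accepted
w2:
  start at S0
  read '1': S0 → S2
  read '0': S2 → S2
  read '0': S2 → S2
  end S2, rejected
w3:
  start at S0
  read '1': S0 → S2
  read '1': S2 → S0
  read '0': S0 → S0
  read '1': S0 → S2
  end S2, rejected
w4:
  start at S0
  read '0': S0 → S0
  read '1': S0 → S2
  read '0': S2 → S2
  end S2, rejected
w5:
  start at S0
  read '1': S0 → S2
  read '1': S2 → S0
  read '0': S0 → S0
  read '1': S0 → S2
  read '1': S2 → S0
  end S0, accepted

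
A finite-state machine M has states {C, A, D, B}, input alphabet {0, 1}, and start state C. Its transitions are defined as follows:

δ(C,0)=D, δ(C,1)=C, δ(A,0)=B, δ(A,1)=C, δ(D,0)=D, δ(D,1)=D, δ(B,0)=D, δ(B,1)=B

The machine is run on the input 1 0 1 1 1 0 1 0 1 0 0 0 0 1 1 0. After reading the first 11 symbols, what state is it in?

D

start at C
read '1': C → C
read '0': C → D
read '1': D → D
read '1': D → D
read '1': D → D
read '0': D → D
read '1': D → D
read '0': D → D
read '1': D → D
read '0': D → D
read '0': D → D
After 11 symbols: D.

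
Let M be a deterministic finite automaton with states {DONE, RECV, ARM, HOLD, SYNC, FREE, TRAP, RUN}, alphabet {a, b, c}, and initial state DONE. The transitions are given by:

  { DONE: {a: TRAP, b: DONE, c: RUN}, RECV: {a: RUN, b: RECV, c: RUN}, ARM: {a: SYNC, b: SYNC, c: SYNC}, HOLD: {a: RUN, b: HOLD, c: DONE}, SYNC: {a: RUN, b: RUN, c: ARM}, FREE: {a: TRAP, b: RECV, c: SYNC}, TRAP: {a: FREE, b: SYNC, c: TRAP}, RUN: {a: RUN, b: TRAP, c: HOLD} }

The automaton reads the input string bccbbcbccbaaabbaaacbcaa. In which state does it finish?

DONE → DONE → RUN → HOLD → HOLD → HOLD → DONE → DONE → RUN → HOLD → HOLD → RUN → RUN → RUN → TRAP → SYNC → RUN → RUN → RUN → HOLD → HOLD → DONE → TRAP → FREE

FREE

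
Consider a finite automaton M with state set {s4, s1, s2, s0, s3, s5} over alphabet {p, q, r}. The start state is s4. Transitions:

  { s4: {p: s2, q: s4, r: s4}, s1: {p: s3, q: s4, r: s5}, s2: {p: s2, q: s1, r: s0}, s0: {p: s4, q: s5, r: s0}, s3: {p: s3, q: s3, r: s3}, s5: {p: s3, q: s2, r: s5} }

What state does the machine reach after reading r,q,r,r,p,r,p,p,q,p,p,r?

Trace: s4 -r-> s4 -q-> s4 -r-> s4 -r-> s4 -p-> s2 -r-> s0 -p-> s4 -p-> s2 -q-> s1 -p-> s3 -p-> s3 -r-> s3

s3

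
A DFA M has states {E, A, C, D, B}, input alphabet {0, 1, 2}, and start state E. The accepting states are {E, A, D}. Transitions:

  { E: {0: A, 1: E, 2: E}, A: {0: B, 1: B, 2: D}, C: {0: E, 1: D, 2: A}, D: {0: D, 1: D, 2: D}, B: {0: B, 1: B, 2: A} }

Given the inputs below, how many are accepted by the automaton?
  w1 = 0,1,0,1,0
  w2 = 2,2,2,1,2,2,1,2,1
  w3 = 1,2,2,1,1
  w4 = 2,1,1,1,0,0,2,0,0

w1: Trace: E -0-> A -1-> B -0-> B -1-> B -0-> B  → end B, rejected
w2: Trace: E -2-> E -2-> E -2-> E -1-> E -2-> E -2-> E -1-> E -2-> E -1-> E  → end E, accepted
w3: Trace: E -1-> E -2-> E -2-> E -1-> E -1-> E  → end E, accepted
w4: Trace: E -2-> E -1-> E -1-> E -1-> E -0-> A -0-> B -2-> A -0-> B -0-> B  → end B, rejected

2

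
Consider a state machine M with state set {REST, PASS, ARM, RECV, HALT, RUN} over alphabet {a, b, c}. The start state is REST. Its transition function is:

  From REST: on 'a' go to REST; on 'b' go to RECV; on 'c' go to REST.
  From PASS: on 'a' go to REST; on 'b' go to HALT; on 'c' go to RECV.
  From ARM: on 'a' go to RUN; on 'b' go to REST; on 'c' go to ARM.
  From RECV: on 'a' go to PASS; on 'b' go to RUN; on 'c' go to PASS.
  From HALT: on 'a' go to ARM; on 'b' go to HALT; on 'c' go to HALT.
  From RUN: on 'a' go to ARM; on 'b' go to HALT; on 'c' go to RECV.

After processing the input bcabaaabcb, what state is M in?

HALT

Trace: REST -b-> RECV -c-> PASS -a-> REST -b-> RECV -a-> PASS -a-> REST -a-> REST -b-> RECV -c-> PASS -b-> HALT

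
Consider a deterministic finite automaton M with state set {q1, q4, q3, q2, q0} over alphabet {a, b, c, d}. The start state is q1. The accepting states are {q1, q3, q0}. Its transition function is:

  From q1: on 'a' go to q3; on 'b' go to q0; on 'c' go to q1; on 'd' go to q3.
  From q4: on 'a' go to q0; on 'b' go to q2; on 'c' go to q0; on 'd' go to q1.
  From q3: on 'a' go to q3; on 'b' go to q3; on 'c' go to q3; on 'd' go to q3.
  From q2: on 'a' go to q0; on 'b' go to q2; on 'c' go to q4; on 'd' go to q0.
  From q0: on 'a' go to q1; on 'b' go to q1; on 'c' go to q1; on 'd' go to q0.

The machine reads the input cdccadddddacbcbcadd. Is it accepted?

start at q1
read 'c': q1 → q1
read 'd': q1 → q3
read 'c': q3 → q3
read 'c': q3 → q3
read 'a': q3 → q3
read 'd': q3 → q3
read 'd': q3 → q3
read 'd': q3 → q3
read 'd': q3 → q3
read 'd': q3 → q3
read 'a': q3 → q3
read 'c': q3 → q3
read 'b': q3 → q3
read 'c': q3 → q3
read 'b': q3 → q3
read 'c': q3 → q3
read 'a': q3 → q3
read 'd': q3 → q3
read 'd': q3 → q3
End state q3 is accepting.

Yes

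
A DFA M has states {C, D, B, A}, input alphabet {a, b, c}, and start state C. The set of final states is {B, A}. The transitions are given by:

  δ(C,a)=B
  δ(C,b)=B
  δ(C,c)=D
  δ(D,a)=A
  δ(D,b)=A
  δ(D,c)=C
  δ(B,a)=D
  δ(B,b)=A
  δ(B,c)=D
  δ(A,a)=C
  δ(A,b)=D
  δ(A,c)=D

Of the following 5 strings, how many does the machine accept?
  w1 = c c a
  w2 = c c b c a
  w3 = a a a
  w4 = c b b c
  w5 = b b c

w1: Trace: C -c-> D -c-> C -a-> B  → end B, accepted
w2: Trace: C -c-> D -c-> C -b-> B -c-> D -a-> A  → end A, accepted
w3: Trace: C -a-> B -a-> D -a-> A  → end A, accepted
w4: Trace: C -c-> D -b-> A -b-> D -c-> C  → end C, rejected
w5: Trace: C -b-> B -b-> A -c-> D  → end D, rejected

3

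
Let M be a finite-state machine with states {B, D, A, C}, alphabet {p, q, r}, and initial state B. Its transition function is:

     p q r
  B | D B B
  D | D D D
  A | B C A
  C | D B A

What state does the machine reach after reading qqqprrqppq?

start at B
read 'q': B → B
read 'q': B → B
read 'q': B → B
read 'p': B → D
read 'r': D → D
read 'r': D → D
read 'q': D → D
read 'p': D → D
read 'p': D → D
read 'q': D → D

D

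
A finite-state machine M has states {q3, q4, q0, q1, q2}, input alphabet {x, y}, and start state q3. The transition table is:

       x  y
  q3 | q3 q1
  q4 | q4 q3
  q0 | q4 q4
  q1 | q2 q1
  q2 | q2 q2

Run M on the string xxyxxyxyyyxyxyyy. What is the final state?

q2

start at q3
read 'x': q3 → q3
read 'x': q3 → q3
read 'y': q3 → q1
read 'x': q1 → q2
read 'x': q2 → q2
read 'y': q2 → q2
read 'x': q2 → q2
read 'y': q2 → q2
read 'y': q2 → q2
read 'y': q2 → q2
read 'x': q2 → q2
read 'y': q2 → q2
read 'x': q2 → q2
read 'y': q2 → q2
read 'y': q2 → q2
read 'y': q2 → q2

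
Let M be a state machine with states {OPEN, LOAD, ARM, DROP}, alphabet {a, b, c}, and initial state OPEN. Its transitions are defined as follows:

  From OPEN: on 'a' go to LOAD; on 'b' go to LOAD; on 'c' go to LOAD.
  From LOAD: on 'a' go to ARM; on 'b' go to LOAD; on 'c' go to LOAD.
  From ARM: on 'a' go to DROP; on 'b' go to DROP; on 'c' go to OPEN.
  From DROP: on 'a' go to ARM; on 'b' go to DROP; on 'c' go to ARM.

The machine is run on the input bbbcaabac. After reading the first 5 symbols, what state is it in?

ARM

Trace: OPEN -b-> LOAD -b-> LOAD -b-> LOAD -c-> LOAD -a-> ARM
After 5 symbols: ARM.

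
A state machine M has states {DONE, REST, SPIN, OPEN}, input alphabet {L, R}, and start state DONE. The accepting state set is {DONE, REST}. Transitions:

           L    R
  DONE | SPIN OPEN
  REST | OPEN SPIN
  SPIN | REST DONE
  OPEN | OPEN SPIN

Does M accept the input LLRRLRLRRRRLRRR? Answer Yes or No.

No

Trace: DONE -L-> SPIN -L-> REST -R-> SPIN -R-> DONE -L-> SPIN -R-> DONE -L-> SPIN -R-> DONE -R-> OPEN -R-> SPIN -R-> DONE -L-> SPIN -R-> DONE -R-> OPEN -R-> SPIN
End state SPIN is not accepting.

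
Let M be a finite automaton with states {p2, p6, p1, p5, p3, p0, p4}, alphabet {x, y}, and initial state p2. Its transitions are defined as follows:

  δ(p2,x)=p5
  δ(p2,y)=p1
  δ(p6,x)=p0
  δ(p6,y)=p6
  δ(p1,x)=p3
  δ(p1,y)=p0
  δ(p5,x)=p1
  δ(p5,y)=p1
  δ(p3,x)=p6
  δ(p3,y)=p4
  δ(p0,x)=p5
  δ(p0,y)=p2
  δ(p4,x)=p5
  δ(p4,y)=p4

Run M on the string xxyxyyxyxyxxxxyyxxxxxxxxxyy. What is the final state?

p4

start at p2
read 'x': p2 → p5
read 'x': p5 → p1
read 'y': p1 → p0
read 'x': p0 → p5
read 'y': p5 → p1
read 'y': p1 → p0
read 'x': p0 → p5
read 'y': p5 → p1
read 'x': p1 → p3
read 'y': p3 → p4
read 'x': p4 → p5
read 'x': p5 → p1
read 'x': p1 → p3
read 'x': p3 → p6
read 'y': p6 → p6
read 'y': p6 → p6
read 'x': p6 → p0
read 'x': p0 → p5
read 'x': p5 → p1
read 'x': p1 → p3
read 'x': p3 → p6
read 'x': p6 → p0
read 'x': p0 → p5
read 'x': p5 → p1
read 'x': p1 → p3
read 'y': p3 → p4
read 'y': p4 → p4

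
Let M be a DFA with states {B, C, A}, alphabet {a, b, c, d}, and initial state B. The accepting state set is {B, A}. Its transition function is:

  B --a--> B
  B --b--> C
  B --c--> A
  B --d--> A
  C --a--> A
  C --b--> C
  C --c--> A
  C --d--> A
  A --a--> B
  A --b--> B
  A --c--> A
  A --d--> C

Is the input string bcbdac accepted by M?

start at B
read 'b': B → C
read 'c': C → A
read 'b': A → B
read 'd': B → A
read 'a': A → B
read 'c': B → A
End state A is accepting.

Yes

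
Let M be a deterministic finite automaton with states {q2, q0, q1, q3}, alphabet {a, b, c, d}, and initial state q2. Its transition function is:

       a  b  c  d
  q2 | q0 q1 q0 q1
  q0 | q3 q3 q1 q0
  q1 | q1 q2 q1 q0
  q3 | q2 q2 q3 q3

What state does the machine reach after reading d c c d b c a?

q2

start at q2
read 'd': q2 → q1
read 'c': q1 → q1
read 'c': q1 → q1
read 'd': q1 → q0
read 'b': q0 → q3
read 'c': q3 → q3
read 'a': q3 → q2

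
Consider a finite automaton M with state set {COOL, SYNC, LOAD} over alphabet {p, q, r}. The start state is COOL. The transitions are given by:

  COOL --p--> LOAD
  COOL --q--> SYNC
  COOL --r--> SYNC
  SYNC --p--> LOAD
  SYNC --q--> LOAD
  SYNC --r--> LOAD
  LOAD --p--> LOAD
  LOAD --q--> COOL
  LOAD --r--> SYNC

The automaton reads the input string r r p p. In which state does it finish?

Trace: COOL -r-> SYNC -r-> LOAD -p-> LOAD -p-> LOAD

LOAD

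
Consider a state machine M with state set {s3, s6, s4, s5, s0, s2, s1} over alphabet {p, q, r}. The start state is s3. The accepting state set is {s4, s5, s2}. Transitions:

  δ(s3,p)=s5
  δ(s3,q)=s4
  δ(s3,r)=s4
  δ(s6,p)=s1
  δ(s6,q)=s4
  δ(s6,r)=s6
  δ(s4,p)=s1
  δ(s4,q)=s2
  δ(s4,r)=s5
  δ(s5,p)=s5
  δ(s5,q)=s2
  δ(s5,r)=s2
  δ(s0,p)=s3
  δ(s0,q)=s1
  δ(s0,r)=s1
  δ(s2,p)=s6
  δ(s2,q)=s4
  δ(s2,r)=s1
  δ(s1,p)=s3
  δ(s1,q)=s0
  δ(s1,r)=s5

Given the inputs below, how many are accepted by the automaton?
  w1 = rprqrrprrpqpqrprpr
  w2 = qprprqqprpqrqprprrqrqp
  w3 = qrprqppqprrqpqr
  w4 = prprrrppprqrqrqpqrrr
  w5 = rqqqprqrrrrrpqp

w1:
  start at s3
  read 'r': s3 → s4
  read 'p': s4 → s1
  read 'r': s1 → s5
  read 'q': s5 → s2
  read 'r': s2 → s1
  read 'r': s1 → s5
  read 'p': s5 → s5
  read 'r': s5 → s2
  read 'r': s2 → s1
  read 'p': s1 → s3
  read 'q': s3 → s4
  read 'p': s4 → s1
  read 'q': s1 → s0
  read 'r': s0 → s1
  read 'p': s1 → s3
  read 'r': s3 → s4
  read 'p': s4 → s1
  read 'r': s1 → s5
  end s5, accepted
w2:
  start at s3
  read 'q': s3 → s4
  read 'p': s4 → s1
  read 'r': s1 → s5
  read 'p': s5 → s5
  read 'r': s5 → s2
  read 'q': s2 → s4
  read 'q': s4 → s2
  read 'p': s2 → s6
  read 'r': s6 → s6
  read 'p': s6 → s1
  read 'q': s1 → s0
  read 'r': s0 → s1
  read 'q': s1 → s0
  read 'p': s0 → s3
  read 'r': s3 → s4
  read 'p': s4 → s1
  read 'r': s1 → s5
  read 'r': s5 → s2
  read 'q': s2 → s4
  read 'r': s4 → s5
  read 'q': s5 → s2
  read 'p': s2 → s6
  end s6, rejected
w3:
  start at s3
  read 'q': s3 → s4
  read 'r': s4 → s5
  read 'p': s5 → s5
  read 'r': s5 → s2
  read 'q': s2 → s4
  read 'p': s4 → s1
  read 'p': s1 → s3
  read 'q': s3 → s4
  read 'p': s4 → s1
  read 'r': s1 → s5
  read 'r': s5 → s2
  read 'q': s2 → s4
  read 'p': s4 → s1
  read 'q': s1 → s0
  read 'r': s0 → s1
  end s1, rejected
w4:
  start at s3
  read 'p': s3 → s5
  read 'r': s5 → s2
  read 'p': s2 → s6
  read 'r': s6 → s6
  read 'r': s6 → s6
  read 'r': s6 → s6
  read 'p': s6 → s1
  read 'p': s1 → s3
  read 'p': s3 → s5
  read 'r': s5 → s2
  read 'q': s2 → s4
  read 'r': s4 → s5
  read 'q': s5 → s2
  read 'r': s2 → s1
  read 'q': s1 → s0
  read 'p': s0 → s3
  read 'q': s3 → s4
  read 'r': s4 → s5
  read 'r': s5 → s2
  read 'r': s2 → s1
  end s1, rejected
w5:
  start at s3
  read 'r': s3 → s4
  read 'q': s4 → s2
  read 'q': s2 → s4
  read 'q': s4 → s2
  read 'p': s2 → s6
  read 'r': s6 → s6
  read 'q': s6 → s4
  read 'r': s4 → s5
  read 'r': s5 → s2
  read 'r': s2 → s1
  read 'r': s1 → s5
  read 'r': s5 → s2
  read 'p': s2 → s6
  read 'q': s6 → s4
  read 'p': s4 → s1
  end s1, rejected

1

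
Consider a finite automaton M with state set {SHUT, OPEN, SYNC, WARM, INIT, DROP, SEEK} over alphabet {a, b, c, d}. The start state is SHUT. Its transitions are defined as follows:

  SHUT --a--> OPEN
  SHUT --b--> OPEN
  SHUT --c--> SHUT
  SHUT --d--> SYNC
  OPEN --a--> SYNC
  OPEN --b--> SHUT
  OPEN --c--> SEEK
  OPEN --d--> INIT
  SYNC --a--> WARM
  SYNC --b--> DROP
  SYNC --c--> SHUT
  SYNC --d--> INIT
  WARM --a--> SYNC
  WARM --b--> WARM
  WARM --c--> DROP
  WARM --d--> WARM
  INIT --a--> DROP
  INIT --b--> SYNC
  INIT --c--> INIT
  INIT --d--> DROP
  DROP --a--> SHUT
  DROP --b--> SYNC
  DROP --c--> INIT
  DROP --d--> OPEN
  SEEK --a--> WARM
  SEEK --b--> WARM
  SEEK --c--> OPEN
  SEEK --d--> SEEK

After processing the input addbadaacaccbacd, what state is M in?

SYNC

start at SHUT
read 'a': SHUT → OPEN
read 'd': OPEN → INIT
read 'd': INIT → DROP
read 'b': DROP → SYNC
read 'a': SYNC → WARM
read 'd': WARM → WARM
read 'a': WARM → SYNC
read 'a': SYNC → WARM
read 'c': WARM → DROP
read 'a': DROP → SHUT
read 'c': SHUT → SHUT
read 'c': SHUT → SHUT
read 'b': SHUT → OPEN
read 'a': OPEN → SYNC
read 'c': SYNC → SHUT
read 'd': SHUT → SYNC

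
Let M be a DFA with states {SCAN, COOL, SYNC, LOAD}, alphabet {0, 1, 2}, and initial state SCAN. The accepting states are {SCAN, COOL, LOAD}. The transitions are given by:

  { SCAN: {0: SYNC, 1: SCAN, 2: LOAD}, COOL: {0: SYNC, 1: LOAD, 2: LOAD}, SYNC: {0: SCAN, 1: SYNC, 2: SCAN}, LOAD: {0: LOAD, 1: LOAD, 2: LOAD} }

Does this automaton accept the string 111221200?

Yes

start at SCAN
read '1': SCAN → SCAN
read '1': SCAN → SCAN
read '1': SCAN → SCAN
read '2': SCAN → LOAD
read '2': LOAD → LOAD
read '1': LOAD → LOAD
read '2': LOAD → LOAD
read '0': LOAD → LOAD
read '0': LOAD → LOAD
End state LOAD is accepting.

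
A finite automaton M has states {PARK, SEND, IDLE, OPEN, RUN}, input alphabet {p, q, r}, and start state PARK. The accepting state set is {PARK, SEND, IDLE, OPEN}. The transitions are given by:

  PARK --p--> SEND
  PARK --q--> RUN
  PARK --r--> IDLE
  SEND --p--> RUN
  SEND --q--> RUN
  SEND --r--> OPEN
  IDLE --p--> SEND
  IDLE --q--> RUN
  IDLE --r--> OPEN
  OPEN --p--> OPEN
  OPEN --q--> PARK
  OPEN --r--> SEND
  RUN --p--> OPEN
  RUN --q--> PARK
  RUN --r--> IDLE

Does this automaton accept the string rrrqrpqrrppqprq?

Trace: PARK -r-> IDLE -r-> OPEN -r-> SEND -q-> RUN -r-> IDLE -p-> SEND -q-> RUN -r-> IDLE -r-> OPEN -p-> OPEN -p-> OPEN -q-> PARK -p-> SEND -r-> OPEN -q-> PARK
End state PARK is accepting.

Yes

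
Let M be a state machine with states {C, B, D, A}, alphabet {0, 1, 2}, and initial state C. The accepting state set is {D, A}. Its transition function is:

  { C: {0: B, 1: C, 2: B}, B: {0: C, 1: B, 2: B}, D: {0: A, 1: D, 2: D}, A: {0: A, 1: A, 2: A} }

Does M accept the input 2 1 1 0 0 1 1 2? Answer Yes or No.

C → B → B → B → C → B → B → B → B
End state B is not accepting.

No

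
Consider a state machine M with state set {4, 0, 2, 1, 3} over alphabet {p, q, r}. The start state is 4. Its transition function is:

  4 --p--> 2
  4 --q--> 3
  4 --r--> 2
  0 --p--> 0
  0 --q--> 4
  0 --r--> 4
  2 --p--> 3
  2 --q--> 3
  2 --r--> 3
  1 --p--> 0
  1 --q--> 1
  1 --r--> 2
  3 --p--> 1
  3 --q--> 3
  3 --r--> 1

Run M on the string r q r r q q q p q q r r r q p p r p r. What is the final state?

3

start at 4
read 'r': 4 → 2
read 'q': 2 → 3
read 'r': 3 → 1
read 'r': 1 → 2
read 'q': 2 → 3
read 'q': 3 → 3
read 'q': 3 → 3
read 'p': 3 → 1
read 'q': 1 → 1
read 'q': 1 → 1
read 'r': 1 → 2
read 'r': 2 → 3
read 'r': 3 → 1
read 'q': 1 → 1
read 'p': 1 → 0
read 'p': 0 → 0
read 'r': 0 → 4
read 'p': 4 → 2
read 'r': 2 → 3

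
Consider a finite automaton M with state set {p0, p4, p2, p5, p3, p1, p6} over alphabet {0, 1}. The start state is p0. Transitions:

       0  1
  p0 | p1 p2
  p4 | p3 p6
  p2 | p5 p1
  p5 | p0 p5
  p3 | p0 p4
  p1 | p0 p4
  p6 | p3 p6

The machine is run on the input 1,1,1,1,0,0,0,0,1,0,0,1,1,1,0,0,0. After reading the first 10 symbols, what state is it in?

p5

start at p0
read '1': p0 → p2
read '1': p2 → p1
read '1': p1 → p4
read '1': p4 → p6
read '0': p6 → p3
read '0': p3 → p0
read '0': p0 → p1
read '0': p1 → p0
read '1': p0 → p2
read '0': p2 → p5
After 10 symbols: p5.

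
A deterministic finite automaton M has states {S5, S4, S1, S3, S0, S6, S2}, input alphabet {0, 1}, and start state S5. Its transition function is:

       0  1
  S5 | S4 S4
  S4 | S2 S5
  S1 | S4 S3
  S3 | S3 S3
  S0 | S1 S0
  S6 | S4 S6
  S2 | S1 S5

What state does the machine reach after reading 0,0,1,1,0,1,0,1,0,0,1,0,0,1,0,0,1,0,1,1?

S4

Trace: S5 -0-> S4 -0-> S2 -1-> S5 -1-> S4 -0-> S2 -1-> S5 -0-> S4 -1-> S5 -0-> S4 -0-> S2 -1-> S5 -0-> S4 -0-> S2 -1-> S5 -0-> S4 -0-> S2 -1-> S5 -0-> S4 -1-> S5 -1-> S4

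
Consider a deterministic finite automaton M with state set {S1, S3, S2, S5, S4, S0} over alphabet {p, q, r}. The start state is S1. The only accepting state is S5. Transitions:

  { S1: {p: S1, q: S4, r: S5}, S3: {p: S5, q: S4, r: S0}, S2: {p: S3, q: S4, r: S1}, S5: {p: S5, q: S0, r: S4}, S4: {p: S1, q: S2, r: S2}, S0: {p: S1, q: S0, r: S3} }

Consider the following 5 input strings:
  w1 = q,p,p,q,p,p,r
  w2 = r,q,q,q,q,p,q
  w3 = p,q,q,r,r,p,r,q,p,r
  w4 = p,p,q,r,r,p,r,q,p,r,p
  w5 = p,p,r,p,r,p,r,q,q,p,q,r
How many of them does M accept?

2

w1: S1 → S4 → S1 → S1 → S4 → S1 → S1 → S5  → end S5, accepted
w2: S1 → S5 → S0 → S0 → S0 → S0 → S1 → S4  → end S4, rejected
w3: S1 → S1 → S4 → S2 → S1 → S5 → S5 → S4 → S2 → S3 → S0  → end S0, rejected
w4: S1 → S1 → S1 → S4 → S2 → S1 → S1 → S5 → S0 → S1 → S5 → S5  → end S5, accepted
w5: S1 → S1 → S1 → S5 → S5 → S4 → S1 → S5 → S0 → S0 → S1 → S4 → S2  → end S2, rejected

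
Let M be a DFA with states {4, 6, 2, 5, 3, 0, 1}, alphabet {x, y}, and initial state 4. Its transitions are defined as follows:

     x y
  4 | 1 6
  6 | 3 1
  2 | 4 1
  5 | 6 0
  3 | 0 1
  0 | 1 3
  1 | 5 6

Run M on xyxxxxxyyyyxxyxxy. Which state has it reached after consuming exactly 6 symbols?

start at 4
read 'x': 4 → 1
read 'y': 1 → 6
read 'x': 6 → 3
read 'x': 3 → 0
read 'x': 0 → 1
read 'x': 1 → 5
After 6 symbols: 5.

5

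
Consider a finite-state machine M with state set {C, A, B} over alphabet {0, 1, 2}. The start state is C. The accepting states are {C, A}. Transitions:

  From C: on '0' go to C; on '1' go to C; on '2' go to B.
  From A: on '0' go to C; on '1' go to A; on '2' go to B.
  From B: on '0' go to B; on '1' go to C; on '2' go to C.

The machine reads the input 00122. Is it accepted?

Yes

C → C → C → C → B → C
End state C is accepting.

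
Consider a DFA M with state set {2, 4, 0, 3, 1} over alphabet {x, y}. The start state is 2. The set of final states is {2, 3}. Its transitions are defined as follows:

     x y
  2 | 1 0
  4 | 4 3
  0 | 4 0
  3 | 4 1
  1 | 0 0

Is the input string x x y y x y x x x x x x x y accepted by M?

Trace: 2 -x-> 1 -x-> 0 -y-> 0 -y-> 0 -x-> 4 -y-> 3 -x-> 4 -x-> 4 -x-> 4 -x-> 4 -x-> 4 -x-> 4 -x-> 4 -y-> 3
End state 3 is accepting.

Yes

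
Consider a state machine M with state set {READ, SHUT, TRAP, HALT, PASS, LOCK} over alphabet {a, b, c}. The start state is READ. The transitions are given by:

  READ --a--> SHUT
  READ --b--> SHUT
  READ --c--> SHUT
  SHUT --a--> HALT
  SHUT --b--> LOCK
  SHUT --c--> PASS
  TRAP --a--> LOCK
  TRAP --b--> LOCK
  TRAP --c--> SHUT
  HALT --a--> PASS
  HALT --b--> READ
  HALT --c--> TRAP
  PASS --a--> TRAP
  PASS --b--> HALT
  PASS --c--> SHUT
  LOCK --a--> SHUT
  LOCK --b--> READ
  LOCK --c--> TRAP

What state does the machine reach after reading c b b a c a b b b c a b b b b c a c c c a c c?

PASS

start at READ
read 'c': READ → SHUT
read 'b': SHUT → LOCK
read 'b': LOCK → READ
read 'a': READ → SHUT
read 'c': SHUT → PASS
read 'a': PASS → TRAP
read 'b': TRAP → LOCK
read 'b': LOCK → READ
read 'b': READ → SHUT
read 'c': SHUT → PASS
read 'a': PASS → TRAP
read 'b': TRAP → LOCK
read 'b': LOCK → READ
read 'b': READ → SHUT
read 'b': SHUT → LOCK
read 'c': LOCK → TRAP
read 'a': TRAP → LOCK
read 'c': LOCK → TRAP
read 'c': TRAP → SHUT
read 'c': SHUT → PASS
read 'a': PASS → TRAP
read 'c': TRAP → SHUT
read 'c': SHUT → PASS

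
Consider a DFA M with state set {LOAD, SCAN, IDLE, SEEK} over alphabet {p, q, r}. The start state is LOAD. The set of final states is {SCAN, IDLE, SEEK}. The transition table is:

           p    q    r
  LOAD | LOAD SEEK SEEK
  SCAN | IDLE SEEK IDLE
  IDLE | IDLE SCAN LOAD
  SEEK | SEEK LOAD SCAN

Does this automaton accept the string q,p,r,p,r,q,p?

Yes

Trace: LOAD -q-> SEEK -p-> SEEK -r-> SCAN -p-> IDLE -r-> LOAD -q-> SEEK -p-> SEEK
End state SEEK is accepting.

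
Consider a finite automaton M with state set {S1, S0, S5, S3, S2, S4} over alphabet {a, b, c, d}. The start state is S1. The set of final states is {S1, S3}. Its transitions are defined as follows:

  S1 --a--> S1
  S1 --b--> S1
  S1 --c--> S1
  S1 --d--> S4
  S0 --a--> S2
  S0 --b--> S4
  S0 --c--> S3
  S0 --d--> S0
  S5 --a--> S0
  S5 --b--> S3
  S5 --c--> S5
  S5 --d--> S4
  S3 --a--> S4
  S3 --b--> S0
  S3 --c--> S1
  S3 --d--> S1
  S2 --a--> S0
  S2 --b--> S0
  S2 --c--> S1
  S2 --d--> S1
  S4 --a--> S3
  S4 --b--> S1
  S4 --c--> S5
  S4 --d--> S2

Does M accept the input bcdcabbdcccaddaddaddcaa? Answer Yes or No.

No

start at S1
read 'b': S1 → S1
read 'c': S1 → S1
read 'd': S1 → S4
read 'c': S4 → S5
read 'a': S5 → S0
read 'b': S0 → S4
read 'b': S4 → S1
read 'd': S1 → S4
read 'c': S4 → S5
read 'c': S5 → S5
read 'c': S5 → S5
read 'a': S5 → S0
read 'd': S0 → S0
read 'd': S0 → S0
read 'a': S0 → S2
read 'd': S2 → S1
read 'd': S1 → S4
read 'a': S4 → S3
read 'd': S3 → S1
read 'd': S1 → S4
read 'c': S4 → S5
read 'a': S5 → S0
read 'a': S0 → S2
End state S2 is not accepting.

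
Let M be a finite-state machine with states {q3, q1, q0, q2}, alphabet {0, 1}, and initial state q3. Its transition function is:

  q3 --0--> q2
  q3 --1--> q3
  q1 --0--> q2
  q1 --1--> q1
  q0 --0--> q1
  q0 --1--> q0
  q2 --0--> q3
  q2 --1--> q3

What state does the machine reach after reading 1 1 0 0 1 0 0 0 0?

q3 → q3 → q3 → q2 → q3 → q3 → q2 → q3 → q2 → q3

q3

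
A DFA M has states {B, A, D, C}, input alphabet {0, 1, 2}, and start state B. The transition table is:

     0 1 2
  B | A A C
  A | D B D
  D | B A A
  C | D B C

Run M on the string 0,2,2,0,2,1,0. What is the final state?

start at B
read '0': B → A
read '2': A → D
read '2': D → A
read '0': A → D
read '2': D → A
read '1': A → B
read '0': B → A

A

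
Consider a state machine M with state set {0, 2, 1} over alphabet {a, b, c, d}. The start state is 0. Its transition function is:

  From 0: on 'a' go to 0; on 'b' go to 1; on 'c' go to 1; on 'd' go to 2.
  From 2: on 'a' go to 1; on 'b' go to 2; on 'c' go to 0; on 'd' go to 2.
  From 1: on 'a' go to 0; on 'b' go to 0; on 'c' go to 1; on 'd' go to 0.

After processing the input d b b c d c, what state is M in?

0

start at 0
read 'd': 0 → 2
read 'b': 2 → 2
read 'b': 2 → 2
read 'c': 2 → 0
read 'd': 0 → 2
read 'c': 2 → 0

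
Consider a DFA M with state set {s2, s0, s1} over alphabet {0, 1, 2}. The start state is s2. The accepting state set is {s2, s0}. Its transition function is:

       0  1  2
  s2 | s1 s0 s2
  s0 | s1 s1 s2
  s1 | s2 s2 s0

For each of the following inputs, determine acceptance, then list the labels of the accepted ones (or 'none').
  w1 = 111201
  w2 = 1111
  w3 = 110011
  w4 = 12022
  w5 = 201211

w1, w2, w3, w4

w1: Trace: s2 -1-> s0 -1-> s1 -1-> s2 -2-> s2 -0-> s1 -1-> s2  → end s2, accepted
w2: Trace: s2 -1-> s0 -1-> s1 -1-> s2 -1-> s0  → end s0, accepted
w3: Trace: s2 -1-> s0 -1-> s1 -0-> s2 -0-> s1 -1-> s2 -1-> s0  → end s0, accepted
w4: Trace: s2 -1-> s0 -2-> s2 -0-> s1 -2-> s0 -2-> s2  → end s2, accepted
w5: Trace: s2 -2-> s2 -0-> s1 -1-> s2 -2-> s2 -1-> s0 -1-> s1  → end s1, rejected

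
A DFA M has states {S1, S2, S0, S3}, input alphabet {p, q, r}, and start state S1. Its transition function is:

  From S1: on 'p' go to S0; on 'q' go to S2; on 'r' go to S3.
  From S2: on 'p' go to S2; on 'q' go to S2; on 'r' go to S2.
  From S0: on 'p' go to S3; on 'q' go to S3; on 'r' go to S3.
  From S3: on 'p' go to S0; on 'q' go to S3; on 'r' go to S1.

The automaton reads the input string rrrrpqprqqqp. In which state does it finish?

S0

start at S1
read 'r': S1 → S3
read 'r': S3 → S1
read 'r': S1 → S3
read 'r': S3 → S1
read 'p': S1 → S0
read 'q': S0 → S3
read 'p': S3 → S0
read 'r': S0 → S3
read 'q': S3 → S3
read 'q': S3 → S3
read 'q': S3 → S3
read 'p': S3 → S0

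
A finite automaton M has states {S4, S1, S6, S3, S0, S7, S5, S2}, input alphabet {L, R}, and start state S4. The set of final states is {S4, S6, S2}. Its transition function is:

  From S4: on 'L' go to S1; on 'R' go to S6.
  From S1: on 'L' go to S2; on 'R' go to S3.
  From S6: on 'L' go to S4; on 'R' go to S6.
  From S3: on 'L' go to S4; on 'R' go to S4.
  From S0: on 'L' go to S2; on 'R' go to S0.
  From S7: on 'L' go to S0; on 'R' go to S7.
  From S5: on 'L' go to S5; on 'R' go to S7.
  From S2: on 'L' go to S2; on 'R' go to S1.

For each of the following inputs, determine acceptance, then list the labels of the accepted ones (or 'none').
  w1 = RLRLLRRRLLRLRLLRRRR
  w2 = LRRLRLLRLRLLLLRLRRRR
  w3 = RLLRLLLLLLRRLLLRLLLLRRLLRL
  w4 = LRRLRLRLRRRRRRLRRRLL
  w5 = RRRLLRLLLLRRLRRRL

w1: Trace: S4 -R-> S6 -L-> S4 -R-> S6 -L-> S4 -L-> S1 -R-> S3 -R-> S4 -R-> S6 -L-> S4 -L-> S1 -R-> S3 -L-> S4 -R-> S6 -L-> S4 -L-> S1 -R-> S3 -R-> S4 -R-> S6 -R-> S6  → end S6, accepted
w2: Trace: S4 -L-> S1 -R-> S3 -R-> S4 -L-> S1 -R-> S3 -L-> S4 -L-> S1 -R-> S3 -L-> S4 -R-> S6 -L-> S4 -L-> S1 -L-> S2 -L-> S2 -R-> S1 -L-> S2 -R-> S1 -R-> S3 -R-> S4 -R-> S6  → end S6, accepted
w3: Trace: S4 -R-> S6 -L-> S4 -L-> S1 -R-> S3 -L-> S4 -L-> S1 -L-> S2 -L-> S2 -L-> S2 -L-> S2 -R-> S1 -R-> S3 -L-> S4 -L-> S1 -L-> S2 -R-> S1 -L-> S2 -L-> S2 -L-> S2 -L-> S2 -R-> S1 -R-> S3 -L-> S4 -L-> S1 -R-> S3 -L-> S4  → end S4, accepted
w4: Trace: S4 -L-> S1 -R-> S3 -R-> S4 -L-> S1 -R-> S3 -L-> S4 -R-> S6 -L-> S4 -R-> S6 -R-> S6 -R-> S6 -R-> S6 -R-> S6 -R-> S6 -L-> S4 -R-> S6 -R-> S6 -R-> S6 -L-> S4 -L-> S1  → end S1, rejected
w5: Trace: S4 -R-> S6 -R-> S6 -R-> S6 -L-> S4 -L-> S1 -R-> S3 -L-> S4 -L-> S1 -L-> S2 -L-> S2 -R-> S1 -R-> S3 -L-> S4 -R-> S6 -R-> S6 -R-> S6 -L-> S4  → end S4, accepted

w1, w2, w3, w5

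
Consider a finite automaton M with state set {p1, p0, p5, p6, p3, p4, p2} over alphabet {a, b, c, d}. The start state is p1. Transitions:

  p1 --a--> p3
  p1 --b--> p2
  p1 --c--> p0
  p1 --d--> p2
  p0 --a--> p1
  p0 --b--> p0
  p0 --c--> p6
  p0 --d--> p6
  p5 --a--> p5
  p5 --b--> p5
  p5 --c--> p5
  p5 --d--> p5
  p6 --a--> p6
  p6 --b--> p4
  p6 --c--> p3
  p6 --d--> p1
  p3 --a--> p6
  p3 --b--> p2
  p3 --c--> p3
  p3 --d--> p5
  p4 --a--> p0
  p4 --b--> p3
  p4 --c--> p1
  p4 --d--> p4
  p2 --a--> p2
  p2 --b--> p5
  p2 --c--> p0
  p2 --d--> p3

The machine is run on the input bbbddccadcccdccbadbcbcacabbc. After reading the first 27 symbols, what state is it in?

Trace: p1 -b-> p2 -b-> p5 -b-> p5 -d-> p5 -d-> p5 -c-> p5 -c-> p5 -a-> p5 -d-> p5 -c-> p5 -c-> p5 -c-> p5 -d-> p5 -c-> p5 -c-> p5 -b-> p5 -a-> p5 -d-> p5 -b-> p5 -c-> p5 -b-> p5 -c-> p5 -a-> p5 -c-> p5 -a-> p5 -b-> p5 -b-> p5
After 27 symbols: p5.

p5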